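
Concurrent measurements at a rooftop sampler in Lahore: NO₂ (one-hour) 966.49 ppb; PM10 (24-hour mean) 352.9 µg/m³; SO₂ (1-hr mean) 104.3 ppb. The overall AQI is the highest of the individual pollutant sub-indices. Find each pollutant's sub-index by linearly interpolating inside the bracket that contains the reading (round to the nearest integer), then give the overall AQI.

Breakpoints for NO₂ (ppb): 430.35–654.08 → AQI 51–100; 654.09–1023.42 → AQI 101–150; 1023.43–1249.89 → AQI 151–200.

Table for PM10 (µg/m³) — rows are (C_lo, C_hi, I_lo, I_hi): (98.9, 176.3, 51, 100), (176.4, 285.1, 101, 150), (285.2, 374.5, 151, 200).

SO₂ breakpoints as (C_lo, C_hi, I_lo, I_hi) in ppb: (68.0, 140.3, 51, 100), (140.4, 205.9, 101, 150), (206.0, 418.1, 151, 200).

188

NO₂: 966.49 ∈ [654.09, 1023.42] ↔ index [101, 150].
101 + (966.49−654.09)·(150−101)/(1023.42−654.09) = 101 + 312.40·49/369.33 ≈ 142.45, so AQI = 142.
PM10: 352.9 ∈ [285.2, 374.5] ↔ index [151, 200].
151 + (352.9−285.2)·(200−151)/(374.5−285.2) = 151 + 67.7·49/89.3 ≈ 188.15, so AQI = 188.
SO₂: 104.3 ∈ [68.0, 140.3] ↔ index [51, 100].
51 + (104.3−68.0)·(100−51)/(140.3−68.0) = 51 + 36.3·49/72.3 ≈ 75.60, so AQI = 76.
Sub-indices: NO₂→142, PM10→188, SO₂→76. Overall AQI = max = 188; dominant pollutant is PM10.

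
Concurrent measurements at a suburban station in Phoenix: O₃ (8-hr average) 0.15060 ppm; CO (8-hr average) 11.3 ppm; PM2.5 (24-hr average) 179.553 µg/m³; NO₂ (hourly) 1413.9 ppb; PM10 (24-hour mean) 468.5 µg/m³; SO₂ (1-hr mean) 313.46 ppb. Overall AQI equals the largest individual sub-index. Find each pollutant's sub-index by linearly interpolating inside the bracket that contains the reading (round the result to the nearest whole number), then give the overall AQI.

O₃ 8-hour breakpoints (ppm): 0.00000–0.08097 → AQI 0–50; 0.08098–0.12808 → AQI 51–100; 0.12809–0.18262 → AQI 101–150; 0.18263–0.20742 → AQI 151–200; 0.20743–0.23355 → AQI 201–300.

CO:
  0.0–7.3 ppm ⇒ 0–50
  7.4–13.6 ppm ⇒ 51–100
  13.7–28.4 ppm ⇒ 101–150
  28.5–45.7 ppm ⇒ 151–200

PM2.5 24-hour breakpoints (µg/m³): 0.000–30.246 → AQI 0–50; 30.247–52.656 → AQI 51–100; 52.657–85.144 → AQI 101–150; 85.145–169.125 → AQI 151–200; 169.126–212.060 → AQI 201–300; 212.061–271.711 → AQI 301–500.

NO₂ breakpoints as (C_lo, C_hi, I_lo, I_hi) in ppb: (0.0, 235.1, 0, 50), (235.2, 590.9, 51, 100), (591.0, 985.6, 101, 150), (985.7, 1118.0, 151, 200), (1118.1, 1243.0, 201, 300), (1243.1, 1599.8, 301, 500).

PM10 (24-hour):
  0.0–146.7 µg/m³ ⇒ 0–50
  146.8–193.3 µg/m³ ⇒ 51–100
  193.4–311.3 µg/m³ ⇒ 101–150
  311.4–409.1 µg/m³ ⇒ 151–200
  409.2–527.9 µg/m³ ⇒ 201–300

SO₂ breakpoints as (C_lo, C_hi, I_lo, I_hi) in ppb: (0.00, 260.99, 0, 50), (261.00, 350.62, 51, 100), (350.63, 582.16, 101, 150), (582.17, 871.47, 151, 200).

396

O₃: 0.15060 ∈ [0.12809, 0.18262] ↔ index [101, 150].
101 + (0.15060−0.12809)·(150−101)/(0.18262−0.12809) = 101 + 0.02251·49/0.05453 ≈ 121.23, so AQI = 121.
CO 11.3: bracket 7.4–13.6 → index 51–100; slope 49/6.2, offset 3.9.
AQI = 51 + 49/6.2·3.9 ≈ 81.82 ⇒ 82.
PM2.5: row 169.126–212.060 (AQI 201–300). (300−201)·(179.553−169.126)/(212.060−169.126) + 201 = 99·10.427/42.934 + 201 ≈ 225.04 → 225.
NO₂: 1413.9 lies in 1243.1–1599.8, so I_lo=301, I_hi=500, C_lo=1243.1, C_hi=1599.8.
(500−301)/(1599.8−1243.1) × (1413.9−1243.1) + 301 = 199/356.7 × 170.8 + 301 ≈ 396.29 → 396.
PM10: 468.5 ∈ [409.2, 527.9] ↔ index [201, 300].
201 + (468.5−409.2)·(300−201)/(527.9−409.2) = 201 + 59.3·99/118.7 ≈ 250.46, so AQI = 250.
SO₂: 313.46 lies in 261.00–350.62, so I_lo=51, I_hi=100, C_lo=261.00, C_hi=350.62.
(100−51)/(350.62−261.00) × (313.46−261.00) + 51 = 49/89.62 × 52.46 + 51 ≈ 79.68 → 80.
Sub-indices: O₃→121, CO→82, PM2.5→225, NO₂→396, PM10→250, SO₂→80. Overall AQI = max = 396; dominant pollutant is NO₂.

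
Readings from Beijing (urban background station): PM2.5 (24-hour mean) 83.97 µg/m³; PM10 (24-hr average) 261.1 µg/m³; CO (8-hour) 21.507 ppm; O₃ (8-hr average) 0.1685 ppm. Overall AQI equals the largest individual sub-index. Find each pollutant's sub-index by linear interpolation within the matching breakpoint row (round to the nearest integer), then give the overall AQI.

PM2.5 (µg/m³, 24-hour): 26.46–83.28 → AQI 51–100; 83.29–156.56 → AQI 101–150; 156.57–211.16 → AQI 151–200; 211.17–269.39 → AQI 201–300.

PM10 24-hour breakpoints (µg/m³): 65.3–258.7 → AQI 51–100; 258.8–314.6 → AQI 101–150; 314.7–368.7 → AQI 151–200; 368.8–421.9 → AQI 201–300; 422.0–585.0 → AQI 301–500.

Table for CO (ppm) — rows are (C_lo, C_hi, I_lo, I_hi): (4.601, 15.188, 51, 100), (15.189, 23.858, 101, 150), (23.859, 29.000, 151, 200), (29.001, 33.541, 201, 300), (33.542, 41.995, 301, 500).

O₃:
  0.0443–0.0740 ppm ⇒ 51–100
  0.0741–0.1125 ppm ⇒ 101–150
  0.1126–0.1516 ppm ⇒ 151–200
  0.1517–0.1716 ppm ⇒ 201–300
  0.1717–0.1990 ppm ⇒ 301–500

PM2.5 83.97: bracket 83.29–156.56 → index 101–150; slope 49/73.27, offset 0.68.
AQI = 101 + 49/73.27·0.68 ≈ 101.45 ⇒ 101.
PM10: 261.1 ∈ [258.8, 314.6] ↔ index [101, 150].
101 + (261.1−258.8)·(150−101)/(314.6−258.8) = 101 + 2.3·49/55.8 ≈ 103.02, so AQI = 103.
CO 21.507: bracket 15.189–23.858 → index 101–150; slope 49/8.669, offset 6.318.
AQI = 101 + 49/8.669·6.318 ≈ 136.71 ⇒ 137.
O₃ 0.1685: bracket 0.1517–0.1716 → index 201–300; slope 99/0.0199, offset 0.0168.
AQI = 201 + 99/0.0199·0.0168 ≈ 284.58 ⇒ 285.
Sub-indices: PM2.5→101, PM10→103, CO→137, O₃→285. Overall AQI = max = 285; dominant pollutant is O₃.

285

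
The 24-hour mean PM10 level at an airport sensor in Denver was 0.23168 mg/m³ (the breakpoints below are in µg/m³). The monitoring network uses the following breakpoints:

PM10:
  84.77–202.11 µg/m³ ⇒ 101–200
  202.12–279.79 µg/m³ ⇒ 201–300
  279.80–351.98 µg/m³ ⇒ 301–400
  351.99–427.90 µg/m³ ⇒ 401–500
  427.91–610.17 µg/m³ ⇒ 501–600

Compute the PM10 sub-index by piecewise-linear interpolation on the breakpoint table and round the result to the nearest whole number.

239

Convert: 0.23168 mg/m³ = 231.68 µg/m³.
PM10: 231.68 lies in 202.12–279.79, so I_lo=201, I_hi=300, C_lo=202.12, C_hi=279.79.
(300−201)/(279.79−202.12) × (231.68−202.12) + 201 = 99/77.67 × 29.56 + 201 ≈ 238.68 → 239.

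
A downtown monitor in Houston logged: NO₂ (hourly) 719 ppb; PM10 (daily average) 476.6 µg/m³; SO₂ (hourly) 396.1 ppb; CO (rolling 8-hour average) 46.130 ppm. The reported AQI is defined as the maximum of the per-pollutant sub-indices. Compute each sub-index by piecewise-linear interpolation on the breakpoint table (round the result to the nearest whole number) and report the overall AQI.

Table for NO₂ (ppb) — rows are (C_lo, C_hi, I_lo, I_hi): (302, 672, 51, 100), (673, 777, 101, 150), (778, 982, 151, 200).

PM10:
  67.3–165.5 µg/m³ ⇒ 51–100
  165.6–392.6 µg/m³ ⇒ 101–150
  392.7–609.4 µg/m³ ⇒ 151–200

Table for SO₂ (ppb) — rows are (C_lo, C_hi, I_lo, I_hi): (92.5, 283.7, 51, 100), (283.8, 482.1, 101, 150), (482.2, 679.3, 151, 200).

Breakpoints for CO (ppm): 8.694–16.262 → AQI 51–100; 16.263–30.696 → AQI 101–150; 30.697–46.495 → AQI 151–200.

NO₂ 719: bracket 673–777 → index 101–150; slope 49/104, offset 46.
AQI = 101 + 49/104·46 ≈ 122.67 ⇒ 123.
PM10 476.6: bracket 392.7–609.4 → index 151–200; slope 49/216.7, offset 83.9.
AQI = 151 + 49/216.7·83.9 ≈ 169.97 ⇒ 170.
SO₂: row 283.8–482.1 (AQI 101–150). (150−101)·(396.1−283.8)/(482.1−283.8) + 101 = 49·112.3/198.3 + 101 ≈ 128.75 → 129.
CO: 46.130 lies in 30.697–46.495, so I_lo=151, I_hi=200, C_lo=30.697, C_hi=46.495.
(200−151)/(46.495−30.697) × (46.130−30.697) + 151 = 49/15.798 × 15.433 + 151 ≈ 198.87 → 199.
Sub-indices: NO₂→123, PM10→170, SO₂→129, CO→199. Overall AQI = max = 199; dominant pollutant is CO.

199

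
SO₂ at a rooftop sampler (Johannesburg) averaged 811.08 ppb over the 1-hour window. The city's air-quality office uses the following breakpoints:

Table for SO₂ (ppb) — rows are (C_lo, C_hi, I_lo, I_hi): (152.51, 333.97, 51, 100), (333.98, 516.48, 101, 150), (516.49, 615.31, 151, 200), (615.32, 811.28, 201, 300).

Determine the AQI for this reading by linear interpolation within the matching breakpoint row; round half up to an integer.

SO₂ 811.08: bracket 615.32–811.28 → index 201–300; slope 99/195.96, offset 195.76.
AQI = 201 + 99/195.96·195.76 ≈ 299.90 ⇒ 300.

300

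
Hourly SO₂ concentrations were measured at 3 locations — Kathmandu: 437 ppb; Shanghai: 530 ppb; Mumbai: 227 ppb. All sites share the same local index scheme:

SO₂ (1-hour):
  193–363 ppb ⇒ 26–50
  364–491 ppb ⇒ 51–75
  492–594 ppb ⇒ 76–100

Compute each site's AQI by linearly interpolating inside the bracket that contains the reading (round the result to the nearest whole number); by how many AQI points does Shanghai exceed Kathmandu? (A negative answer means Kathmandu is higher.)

Kathmandu 437: bracket 364–491 → index 51–75; slope 24/127, offset 73.
AQI = 51 + 24/127·73 ≈ 64.80 ⇒ 65.
Shanghai: 530 ∈ [492, 594] ↔ index [76, 100].
76 + (530−492)·(100−76)/(594−492) = 76 + 38·24/102 ≈ 84.94, so AQI = 85.
Mumbai: 227 ∈ [193, 363] ↔ index [26, 50].
26 + (227−193)·(50−26)/(363−193) = 26 + 34·24/170 ≈ 30.80, so AQI = 31.
AQIs: Kathmandu=65, Shanghai=85, Mumbai=31. Shanghai (85) − Kathmandu (65) = 20.

20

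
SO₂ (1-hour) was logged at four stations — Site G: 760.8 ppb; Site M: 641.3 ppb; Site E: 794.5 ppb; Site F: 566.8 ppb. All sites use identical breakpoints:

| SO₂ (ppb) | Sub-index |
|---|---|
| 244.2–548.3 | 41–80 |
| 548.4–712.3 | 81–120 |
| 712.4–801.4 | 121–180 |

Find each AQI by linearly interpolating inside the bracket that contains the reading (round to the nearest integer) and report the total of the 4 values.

Site G: 760.8 ∈ [712.4, 801.4] ↔ index [121, 180].
121 + (760.8−712.4)·(180−121)/(801.4−712.4) = 121 + 48.4·59/89.0 ≈ 153.09, so AQI = 153.
Site M: row 548.4–712.3 (AQI 81–120). (120−81)·(641.3−548.4)/(712.3−548.4) + 81 = 39·92.9/163.9 + 81 ≈ 103.11 → 103.
Site E: 794.5 lies in 712.4–801.4, so I_lo=121, I_hi=180, C_lo=712.4, C_hi=801.4.
(180−121)/(801.4−712.4) × (794.5−712.4) + 121 = 59/89.0 × 82.1 + 121 ≈ 175.43 → 175.
Site F: 566.8 lies in 548.4–712.3, so I_lo=81, I_hi=120, C_lo=548.4, C_hi=712.3.
(120−81)/(712.3−548.4) × (566.8−548.4) + 81 = 39/163.9 × 18.4 + 81 ≈ 85.38 → 85.
AQIs: Site G=153, Site M=103, Site E=175, Site F=85. Sum = 153 + 103 + 175 + 85 = 516.

516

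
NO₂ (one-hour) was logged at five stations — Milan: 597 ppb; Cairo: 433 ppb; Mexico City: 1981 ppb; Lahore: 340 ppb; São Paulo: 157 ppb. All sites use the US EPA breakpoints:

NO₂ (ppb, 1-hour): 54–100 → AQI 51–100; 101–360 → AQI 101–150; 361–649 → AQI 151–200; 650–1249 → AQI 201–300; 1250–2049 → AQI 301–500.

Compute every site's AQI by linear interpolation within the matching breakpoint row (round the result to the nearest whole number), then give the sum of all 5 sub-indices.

Milan: row 361–649 (AQI 151–200). (200−151)·(597−361)/(649−361) + 151 = 49·236/288 + 151 ≈ 191.15 → 191.
Cairo: row 361–649 (AQI 151–200). (200−151)·(433−361)/(649−361) + 151 = 49·72/288 + 151 ≈ 163.25 → 163.
Mexico City 1981: bracket 1250–2049 → index 301–500; slope 199/799, offset 731.
AQI = 301 + 199/799·731 ≈ 483.06 ⇒ 483.
Lahore: row 101–360 (AQI 101–150). (150−101)·(340−101)/(360−101) + 101 = 49·239/259 + 101 ≈ 146.22 → 146.
São Paulo: 157 lies in 101–360, so I_lo=101, I_hi=150, C_lo=101, C_hi=360.
(150−101)/(360−101) × (157−101) + 101 = 49/259 × 56 + 101 ≈ 111.59 → 112.
AQIs: Milan=191, Cairo=163, Mexico City=483, Lahore=146, São Paulo=112. Sum = 191 + 163 + 483 + 146 + 112 = 1095.

1095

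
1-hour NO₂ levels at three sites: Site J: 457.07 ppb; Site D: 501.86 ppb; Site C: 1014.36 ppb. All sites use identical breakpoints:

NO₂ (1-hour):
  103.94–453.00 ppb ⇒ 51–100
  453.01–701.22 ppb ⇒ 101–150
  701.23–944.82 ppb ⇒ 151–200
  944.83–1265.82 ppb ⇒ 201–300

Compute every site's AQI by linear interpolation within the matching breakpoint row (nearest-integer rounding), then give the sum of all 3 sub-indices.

435

Site J: 457.07 ∈ [453.01, 701.22] ↔ index [101, 150].
101 + (457.07−453.01)·(150−101)/(701.22−453.01) = 101 + 4.06·49/248.21 ≈ 101.80, so AQI = 102.
Site D: 501.86 lies in 453.01–701.22, so I_lo=101, I_hi=150, C_lo=453.01, C_hi=701.22.
(150−101)/(701.22−453.01) × (501.86−453.01) + 101 = 49/248.21 × 48.85 + 101 ≈ 110.64 → 111.
Site C: 1014.36 lies in 944.83–1265.82, so I_lo=201, I_hi=300, C_lo=944.83, C_hi=1265.82.
(300−201)/(1265.82−944.83) × (1014.36−944.83) + 201 = 99/320.99 × 69.53 + 201 ≈ 222.44 → 222.
AQIs: Site J=102, Site D=111, Site C=222. Sum = 102 + 111 + 222 = 435.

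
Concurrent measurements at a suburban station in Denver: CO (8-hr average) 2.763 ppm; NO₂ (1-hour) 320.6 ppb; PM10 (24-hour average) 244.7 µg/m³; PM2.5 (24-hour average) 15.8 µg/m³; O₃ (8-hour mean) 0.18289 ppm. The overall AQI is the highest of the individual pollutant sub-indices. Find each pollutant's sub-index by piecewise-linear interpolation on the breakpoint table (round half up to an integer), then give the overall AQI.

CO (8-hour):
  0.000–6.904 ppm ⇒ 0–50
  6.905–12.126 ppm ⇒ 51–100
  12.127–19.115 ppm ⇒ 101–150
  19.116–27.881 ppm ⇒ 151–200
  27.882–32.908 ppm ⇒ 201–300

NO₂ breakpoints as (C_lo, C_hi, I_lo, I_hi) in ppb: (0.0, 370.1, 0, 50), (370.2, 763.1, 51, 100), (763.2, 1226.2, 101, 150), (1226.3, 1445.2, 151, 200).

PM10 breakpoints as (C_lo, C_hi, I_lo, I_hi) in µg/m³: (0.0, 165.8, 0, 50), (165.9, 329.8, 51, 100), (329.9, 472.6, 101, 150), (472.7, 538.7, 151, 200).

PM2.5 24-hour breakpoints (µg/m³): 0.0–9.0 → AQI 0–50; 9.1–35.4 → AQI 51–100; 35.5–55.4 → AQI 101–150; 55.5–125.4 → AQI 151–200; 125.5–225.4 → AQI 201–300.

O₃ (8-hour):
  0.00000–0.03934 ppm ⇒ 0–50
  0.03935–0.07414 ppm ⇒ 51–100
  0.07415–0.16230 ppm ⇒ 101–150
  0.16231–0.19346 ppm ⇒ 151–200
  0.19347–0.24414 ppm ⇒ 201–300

CO: 2.763 lies in 0.000–6.904, so I_lo=0, I_hi=50, C_lo=0.000, C_hi=6.904.
(50−0)/(6.904−0.000) × (2.763−0.000) + 0 = 50/6.904 × 2.763 + 0 ≈ 20.01 → 20.
NO₂: row 0.0–370.1 (AQI 0–50). (50−0)·(320.6−0.0)/(370.1−0.0) + 0 = 50·320.6/370.1 + 0 ≈ 43.31 → 43.
PM10: 244.7 lies in 165.9–329.8, so I_lo=51, I_hi=100, C_lo=165.9, C_hi=329.8.
(100−51)/(329.8−165.9) × (244.7−165.9) + 51 = 49/163.9 × 78.8 + 51 ≈ 74.56 → 75.
PM2.5: row 9.1–35.4 (AQI 51–100). (100−51)·(15.8−9.1)/(35.4−9.1) + 51 = 49·6.7/26.3 + 51 ≈ 63.48 → 63.
O₃ 0.18289: bracket 0.16231–0.19346 → index 151–200; slope 49/0.03115, offset 0.02058.
AQI = 151 + 49/0.03115·0.02058 ≈ 183.37 ⇒ 183.
Sub-indices: CO→20, NO₂→43, PM10→75, PM2.5→63, O₃→183. Overall AQI = max = 183; dominant pollutant is O₃.
AQI 183: Unhealthy.

183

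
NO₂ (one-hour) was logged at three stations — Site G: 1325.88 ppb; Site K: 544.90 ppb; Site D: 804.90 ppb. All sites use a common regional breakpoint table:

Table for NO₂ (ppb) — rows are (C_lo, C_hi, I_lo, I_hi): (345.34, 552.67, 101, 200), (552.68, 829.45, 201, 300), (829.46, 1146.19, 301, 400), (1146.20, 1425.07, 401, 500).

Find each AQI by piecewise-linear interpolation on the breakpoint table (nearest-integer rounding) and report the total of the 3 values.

Site G: 1325.88 lies in 1146.20–1425.07, so I_lo=401, I_hi=500, C_lo=1146.20, C_hi=1425.07.
(500−401)/(1425.07−1146.20) × (1325.88−1146.20) + 401 = 99/278.87 × 179.68 + 401 ≈ 464.79 → 465.
Site K: row 345.34–552.67 (AQI 101–200). (200−101)·(544.90−345.34)/(552.67−345.34) + 101 = 99·199.56/207.33 + 101 ≈ 196.29 → 196.
Site D: row 552.68–829.45 (AQI 201–300). (300−201)·(804.90−552.68)/(829.45−552.68) + 201 = 99·252.22/276.77 + 201 ≈ 291.22 → 291.
AQIs: Site G=465, Site K=196, Site D=291. Sum = 465 + 196 + 291 = 952.

952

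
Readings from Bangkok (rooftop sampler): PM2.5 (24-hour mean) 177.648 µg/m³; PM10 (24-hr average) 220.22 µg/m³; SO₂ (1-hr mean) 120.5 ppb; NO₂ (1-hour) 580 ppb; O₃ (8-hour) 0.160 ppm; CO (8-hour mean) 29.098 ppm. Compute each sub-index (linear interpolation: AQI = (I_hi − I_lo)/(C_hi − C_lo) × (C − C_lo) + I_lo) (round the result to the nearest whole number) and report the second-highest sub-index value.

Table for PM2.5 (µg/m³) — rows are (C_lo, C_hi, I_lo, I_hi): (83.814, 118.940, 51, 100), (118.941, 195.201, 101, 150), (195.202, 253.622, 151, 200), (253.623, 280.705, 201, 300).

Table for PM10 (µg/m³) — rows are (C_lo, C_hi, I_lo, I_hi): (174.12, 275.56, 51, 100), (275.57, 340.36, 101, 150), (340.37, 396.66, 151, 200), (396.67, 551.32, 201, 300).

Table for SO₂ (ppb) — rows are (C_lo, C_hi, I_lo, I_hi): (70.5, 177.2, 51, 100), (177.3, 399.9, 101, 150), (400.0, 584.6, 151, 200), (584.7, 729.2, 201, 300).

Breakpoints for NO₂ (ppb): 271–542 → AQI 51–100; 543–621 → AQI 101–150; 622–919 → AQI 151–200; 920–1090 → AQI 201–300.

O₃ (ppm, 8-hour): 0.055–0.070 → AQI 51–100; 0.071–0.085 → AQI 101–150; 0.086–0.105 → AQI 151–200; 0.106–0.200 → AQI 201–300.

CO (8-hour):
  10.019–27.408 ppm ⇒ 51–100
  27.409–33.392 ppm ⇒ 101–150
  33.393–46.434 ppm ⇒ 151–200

PM2.5: 177.648 ∈ [118.941, 195.201] ↔ index [101, 150].
101 + (177.648−118.941)·(150−101)/(195.201−118.941) = 101 + 58.707·49/76.260 ≈ 138.72, so AQI = 139.
PM10: row 174.12–275.56 (AQI 51–100). (100−51)·(220.22−174.12)/(275.56−174.12) + 51 = 49·46.10/101.44 + 51 ≈ 73.27 → 73.
SO₂: 120.5 lies in 70.5–177.2, so I_lo=51, I_hi=100, C_lo=70.5, C_hi=177.2.
(100−51)/(177.2−70.5) × (120.5−70.5) + 51 = 49/106.7 × 50.0 + 51 ≈ 73.96 → 74.
NO₂ 580: bracket 543–621 → index 101–150; slope 49/78, offset 37.
AQI = 101 + 49/78·37 ≈ 124.24 ⇒ 124.
O₃: 0.160 ∈ [0.106, 0.200] ↔ index [201, 300].
201 + (0.160−0.106)·(300−201)/(0.200−0.106) = 201 + 0.054·99/0.094 ≈ 257.87, so AQI = 258.
CO 29.098: bracket 27.409–33.392 → index 101–150; slope 49/5.983, offset 1.689.
AQI = 101 + 49/5.983·1.689 ≈ 114.83 ⇒ 115.
Sub-indices: PM2.5→139, PM10→73, SO₂→74, NO₂→124, O₃→258, CO→115. Ranked high→low: 258, 139, 124, 115, 74, 73. Second-highest sub-index = 139.

139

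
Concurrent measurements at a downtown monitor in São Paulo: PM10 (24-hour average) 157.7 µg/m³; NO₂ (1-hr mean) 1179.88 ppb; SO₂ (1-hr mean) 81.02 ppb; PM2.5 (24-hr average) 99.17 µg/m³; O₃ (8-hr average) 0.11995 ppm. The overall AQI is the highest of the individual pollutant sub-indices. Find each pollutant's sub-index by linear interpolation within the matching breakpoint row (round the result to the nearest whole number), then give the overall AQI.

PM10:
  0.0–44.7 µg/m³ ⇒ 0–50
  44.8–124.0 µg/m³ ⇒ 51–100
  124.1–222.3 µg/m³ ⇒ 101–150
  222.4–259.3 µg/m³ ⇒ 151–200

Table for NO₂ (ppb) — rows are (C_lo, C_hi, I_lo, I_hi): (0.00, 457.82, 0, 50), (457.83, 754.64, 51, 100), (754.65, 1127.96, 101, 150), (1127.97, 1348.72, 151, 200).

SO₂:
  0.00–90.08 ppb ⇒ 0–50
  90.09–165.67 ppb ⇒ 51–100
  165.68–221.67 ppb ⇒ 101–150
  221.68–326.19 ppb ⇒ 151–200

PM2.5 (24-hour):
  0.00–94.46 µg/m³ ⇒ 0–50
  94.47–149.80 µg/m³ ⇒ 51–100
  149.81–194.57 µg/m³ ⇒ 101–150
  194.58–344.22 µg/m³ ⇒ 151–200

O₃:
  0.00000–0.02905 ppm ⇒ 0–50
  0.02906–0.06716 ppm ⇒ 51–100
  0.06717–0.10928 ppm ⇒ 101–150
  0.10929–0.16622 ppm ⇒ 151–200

PM10: 157.7 ∈ [124.1, 222.3] ↔ index [101, 150].
101 + (157.7−124.1)·(150−101)/(222.3−124.1) = 101 + 33.6·49/98.2 ≈ 117.77, so AQI = 118.
NO₂ 1179.88: bracket 1127.97–1348.72 → index 151–200; slope 49/220.75, offset 51.91.
AQI = 151 + 49/220.75·51.91 ≈ 162.52 ⇒ 163.
SO₂ 81.02: bracket 0.00–90.08 → index 0–50; slope 50/90.08, offset 81.02.
AQI = 0 + 50/90.08·81.02 ≈ 44.97 ⇒ 45.
PM2.5: 99.17 lies in 94.47–149.80, so I_lo=51, I_hi=100, C_lo=94.47, C_hi=149.80.
(100−51)/(149.80−94.47) × (99.17−94.47) + 51 = 49/55.33 × 4.70 + 51 ≈ 55.16 → 55.
O₃: 0.11995 lies in 0.10929–0.16622, so I_lo=151, I_hi=200, C_lo=0.10929, C_hi=0.16622.
(200−151)/(0.16622−0.10929) × (0.11995−0.10929) + 151 = 49/0.05693 × 0.01066 + 151 ≈ 160.18 → 160.
Sub-indices: PM10→118, NO₂→163, SO₂→45, PM2.5→55, O₃→160. Overall AQI = max = 163; dominant pollutant is NO₂.

163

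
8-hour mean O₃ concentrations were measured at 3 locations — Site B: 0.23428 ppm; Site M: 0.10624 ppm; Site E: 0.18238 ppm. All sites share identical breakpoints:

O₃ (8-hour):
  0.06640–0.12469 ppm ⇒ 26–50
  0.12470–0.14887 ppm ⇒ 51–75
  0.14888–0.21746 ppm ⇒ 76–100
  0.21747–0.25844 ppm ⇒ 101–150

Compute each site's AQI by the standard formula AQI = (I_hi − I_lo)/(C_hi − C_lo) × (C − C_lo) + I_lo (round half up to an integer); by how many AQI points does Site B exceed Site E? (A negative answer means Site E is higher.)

33

Site B: row 0.21747–0.25844 (AQI 101–150). (150−101)·(0.23428−0.21747)/(0.25844−0.21747) + 101 = 49·0.01681/0.04097 + 101 ≈ 121.10 → 121.
Site M 0.10624: bracket 0.06640–0.12469 → index 26–50; slope 24/0.05829, offset 0.03984.
AQI = 26 + 24/0.05829·0.03984 ≈ 42.40 ⇒ 42.
Site E: 0.18238 ∈ [0.14888, 0.21746] ↔ index [76, 100].
76 + (0.18238−0.14888)·(100−76)/(0.21746−0.14888) = 76 + 0.03350·24/0.06858 ≈ 87.72, so AQI = 88.
AQIs: Site B=121, Site M=42, Site E=88. Site B (121) − Site E (88) = 33.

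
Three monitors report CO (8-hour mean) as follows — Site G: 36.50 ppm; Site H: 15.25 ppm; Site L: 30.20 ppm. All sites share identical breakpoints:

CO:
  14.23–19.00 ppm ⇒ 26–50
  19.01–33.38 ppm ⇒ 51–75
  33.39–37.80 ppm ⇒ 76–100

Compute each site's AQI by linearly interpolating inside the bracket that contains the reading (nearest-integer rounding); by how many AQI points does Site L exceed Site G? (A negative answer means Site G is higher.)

-23

Site G: row 33.39–37.80 (AQI 76–100). (100−76)·(36.50−33.39)/(37.80−33.39) + 76 = 24·3.11/4.41 + 76 ≈ 92.93 → 93.
Site H: 15.25 ∈ [14.23, 19.00] ↔ index [26, 50].
26 + (15.25−14.23)·(50−26)/(19.00−14.23) = 26 + 1.02·24/4.77 ≈ 31.13, so AQI = 31.
Site L: 30.20 lies in 19.01–33.38, so I_lo=51, I_hi=75, C_lo=19.01, C_hi=33.38.
(75−51)/(33.38−19.01) × (30.20−19.01) + 51 = 24/14.37 × 11.19 + 51 ≈ 69.69 → 70.
AQIs: Site G=93, Site H=31, Site L=70. Site L (70) − Site G (93) = -23.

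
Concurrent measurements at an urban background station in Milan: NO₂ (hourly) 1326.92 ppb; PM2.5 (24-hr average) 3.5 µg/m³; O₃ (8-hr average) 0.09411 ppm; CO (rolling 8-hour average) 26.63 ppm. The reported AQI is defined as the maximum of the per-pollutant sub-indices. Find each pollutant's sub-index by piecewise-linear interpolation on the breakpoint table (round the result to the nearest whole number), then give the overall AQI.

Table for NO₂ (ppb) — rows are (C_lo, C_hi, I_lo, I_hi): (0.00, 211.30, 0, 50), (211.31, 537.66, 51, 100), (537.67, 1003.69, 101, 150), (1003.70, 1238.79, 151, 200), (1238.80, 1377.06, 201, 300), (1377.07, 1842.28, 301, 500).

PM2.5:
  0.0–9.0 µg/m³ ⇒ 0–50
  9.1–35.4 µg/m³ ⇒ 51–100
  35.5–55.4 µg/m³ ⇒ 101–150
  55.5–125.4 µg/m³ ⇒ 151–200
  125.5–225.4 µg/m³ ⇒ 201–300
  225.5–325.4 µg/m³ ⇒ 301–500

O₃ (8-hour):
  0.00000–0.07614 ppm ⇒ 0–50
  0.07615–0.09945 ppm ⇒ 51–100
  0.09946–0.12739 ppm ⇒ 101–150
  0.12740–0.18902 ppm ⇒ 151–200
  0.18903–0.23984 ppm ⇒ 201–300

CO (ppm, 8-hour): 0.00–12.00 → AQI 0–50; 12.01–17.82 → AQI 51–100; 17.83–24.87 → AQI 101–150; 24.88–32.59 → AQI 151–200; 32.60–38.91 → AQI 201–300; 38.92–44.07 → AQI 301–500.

264

NO₂: 1326.92 lies in 1238.80–1377.06, so I_lo=201, I_hi=300, C_lo=1238.80, C_hi=1377.06.
(300−201)/(1377.06−1238.80) × (1326.92−1238.80) + 201 = 99/138.26 × 88.12 + 201 ≈ 264.10 → 264.
PM2.5: 3.5 ∈ [0.0, 9.0] ↔ index [0, 50].
0 + (3.5−0.0)·(50−0)/(9.0−0.0) = 0 + 3.5·50/9.0 ≈ 19.44, so AQI = 19.
O₃: row 0.07615–0.09945 (AQI 51–100). (100−51)·(0.09411−0.07615)/(0.09945−0.07615) + 51 = 49·0.01796/0.02330 + 51 ≈ 88.77 → 89.
CO: row 24.88–32.59 (AQI 151–200). (200−151)·(26.63−24.88)/(32.59−24.88) + 151 = 49·1.75/7.71 + 151 ≈ 162.12 → 162.
Sub-indices: NO₂→264, PM2.5→19, O₃→89, CO→162. Overall AQI = max = 264; dominant pollutant is NO₂.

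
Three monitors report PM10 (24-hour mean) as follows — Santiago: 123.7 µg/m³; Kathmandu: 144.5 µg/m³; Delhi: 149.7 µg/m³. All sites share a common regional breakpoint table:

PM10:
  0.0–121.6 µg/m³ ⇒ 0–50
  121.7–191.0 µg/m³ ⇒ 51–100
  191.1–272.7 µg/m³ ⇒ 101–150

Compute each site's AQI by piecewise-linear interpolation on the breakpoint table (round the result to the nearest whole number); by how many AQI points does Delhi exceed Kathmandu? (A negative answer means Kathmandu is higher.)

Santiago 123.7: bracket 121.7–191.0 → index 51–100; slope 49/69.3, offset 2.0.
AQI = 51 + 49/69.3·2.0 ≈ 52.41 ⇒ 52.
Kathmandu: 144.5 ∈ [121.7, 191.0] ↔ index [51, 100].
51 + (144.5−121.7)·(100−51)/(191.0−121.7) = 51 + 22.8·49/69.3 ≈ 67.12, so AQI = 67.
Delhi: 149.7 lies in 121.7–191.0, so I_lo=51, I_hi=100, C_lo=121.7, C_hi=191.0.
(100−51)/(191.0−121.7) × (149.7−121.7) + 51 = 49/69.3 × 28.0 + 51 ≈ 70.80 → 71.
AQIs: Santiago=52, Kathmandu=67, Delhi=71. Delhi (71) − Kathmandu (67) = 4.

4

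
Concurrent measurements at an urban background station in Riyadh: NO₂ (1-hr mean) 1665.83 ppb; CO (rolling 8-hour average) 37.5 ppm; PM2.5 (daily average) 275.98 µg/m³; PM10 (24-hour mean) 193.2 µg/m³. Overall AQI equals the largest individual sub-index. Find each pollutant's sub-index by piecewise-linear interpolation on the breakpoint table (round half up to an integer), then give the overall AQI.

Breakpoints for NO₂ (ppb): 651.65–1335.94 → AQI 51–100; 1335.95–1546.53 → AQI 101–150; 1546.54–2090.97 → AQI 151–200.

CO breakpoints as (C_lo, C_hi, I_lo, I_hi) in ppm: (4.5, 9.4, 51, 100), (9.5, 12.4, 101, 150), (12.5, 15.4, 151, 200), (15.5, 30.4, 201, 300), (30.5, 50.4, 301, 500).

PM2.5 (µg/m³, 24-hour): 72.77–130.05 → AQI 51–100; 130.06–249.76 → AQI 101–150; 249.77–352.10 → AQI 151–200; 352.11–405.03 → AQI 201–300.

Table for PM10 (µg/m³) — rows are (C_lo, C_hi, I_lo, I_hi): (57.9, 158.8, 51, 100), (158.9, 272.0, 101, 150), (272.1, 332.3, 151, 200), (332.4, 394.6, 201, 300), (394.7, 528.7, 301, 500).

371

NO₂: 1665.83 lies in 1546.54–2090.97, so I_lo=151, I_hi=200, C_lo=1546.54, C_hi=2090.97.
(200−151)/(2090.97−1546.54) × (1665.83−1546.54) + 151 = 49/544.43 × 119.29 + 151 ≈ 161.74 → 162.
CO: row 30.5–50.4 (AQI 301–500). (500−301)·(37.5−30.5)/(50.4−30.5) + 301 = 199·7.0/19.9 + 301 ≈ 371.00 → 371.
PM2.5: row 249.77–352.10 (AQI 151–200). (200−151)·(275.98−249.77)/(352.10−249.77) + 151 = 49·26.21/102.33 + 151 ≈ 163.55 → 164.
PM10: 193.2 lies in 158.9–272.0, so I_lo=101, I_hi=150, C_lo=158.9, C_hi=272.0.
(150−101)/(272.0−158.9) × (193.2−158.9) + 101 = 49/113.1 × 34.3 + 101 ≈ 115.86 → 116.
Sub-indices: NO₂→162, CO→371, PM2.5→164, PM10→116. Overall AQI = max = 371; dominant pollutant is CO.
AQI 371: Hazardous.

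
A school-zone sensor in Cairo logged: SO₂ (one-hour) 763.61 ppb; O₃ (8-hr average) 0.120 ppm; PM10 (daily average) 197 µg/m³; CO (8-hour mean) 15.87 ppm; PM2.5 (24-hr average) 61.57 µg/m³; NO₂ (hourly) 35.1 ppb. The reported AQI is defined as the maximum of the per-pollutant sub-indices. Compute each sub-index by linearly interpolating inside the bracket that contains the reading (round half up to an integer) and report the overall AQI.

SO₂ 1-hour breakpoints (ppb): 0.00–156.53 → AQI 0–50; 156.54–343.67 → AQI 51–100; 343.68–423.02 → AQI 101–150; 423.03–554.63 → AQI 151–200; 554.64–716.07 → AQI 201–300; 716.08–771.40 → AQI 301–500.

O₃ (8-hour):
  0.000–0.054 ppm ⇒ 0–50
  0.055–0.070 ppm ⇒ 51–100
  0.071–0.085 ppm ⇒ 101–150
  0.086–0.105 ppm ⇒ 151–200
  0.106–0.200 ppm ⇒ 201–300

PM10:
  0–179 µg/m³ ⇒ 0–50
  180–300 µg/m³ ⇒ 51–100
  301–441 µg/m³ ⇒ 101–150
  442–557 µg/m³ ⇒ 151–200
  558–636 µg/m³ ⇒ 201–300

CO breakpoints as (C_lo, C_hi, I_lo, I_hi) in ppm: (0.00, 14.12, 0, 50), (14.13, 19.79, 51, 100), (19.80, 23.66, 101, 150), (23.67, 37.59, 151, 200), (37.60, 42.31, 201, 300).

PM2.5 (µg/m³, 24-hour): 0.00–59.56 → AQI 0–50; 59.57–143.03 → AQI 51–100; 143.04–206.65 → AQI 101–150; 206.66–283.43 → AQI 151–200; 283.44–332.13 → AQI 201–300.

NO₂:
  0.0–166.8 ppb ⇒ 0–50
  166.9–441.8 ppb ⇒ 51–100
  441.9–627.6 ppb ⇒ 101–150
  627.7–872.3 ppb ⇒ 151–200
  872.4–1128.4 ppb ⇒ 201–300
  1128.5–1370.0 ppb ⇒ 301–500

472

SO₂ 763.61: bracket 716.08–771.40 → index 301–500; slope 199/55.32, offset 47.53.
AQI = 301 + 199/55.32·47.53 ≈ 471.98 ⇒ 472.
O₃: row 0.106–0.200 (AQI 201–300). (300−201)·(0.120−0.106)/(0.200−0.106) + 201 = 99·0.014/0.094 + 201 ≈ 215.74 → 216.
PM10: 197 ∈ [180, 300] ↔ index [51, 100].
51 + (197−180)·(100−51)/(300−180) = 51 + 17·49/120 ≈ 57.94, so AQI = 58.
CO 15.87: bracket 14.13–19.79 → index 51–100; slope 49/5.66, offset 1.74.
AQI = 51 + 49/5.66·1.74 ≈ 66.06 ⇒ 66.
PM2.5 61.57: bracket 59.57–143.03 → index 51–100; slope 49/83.46, offset 2.00.
AQI = 51 + 49/83.46·2.00 ≈ 52.17 ⇒ 52.
NO₂: 35.1 lies in 0.0–166.8, so I_lo=0, I_hi=50, C_lo=0.0, C_hi=166.8.
(50−0)/(166.8−0.0) × (35.1−0.0) + 0 = 50/166.8 × 35.1 + 0 ≈ 10.52 → 11.
Sub-indices: SO₂→472, O₃→216, PM10→58, CO→66, PM2.5→52, NO₂→11. Overall AQI = max = 472; dominant pollutant is SO₂.
AQI 472: Hazardous.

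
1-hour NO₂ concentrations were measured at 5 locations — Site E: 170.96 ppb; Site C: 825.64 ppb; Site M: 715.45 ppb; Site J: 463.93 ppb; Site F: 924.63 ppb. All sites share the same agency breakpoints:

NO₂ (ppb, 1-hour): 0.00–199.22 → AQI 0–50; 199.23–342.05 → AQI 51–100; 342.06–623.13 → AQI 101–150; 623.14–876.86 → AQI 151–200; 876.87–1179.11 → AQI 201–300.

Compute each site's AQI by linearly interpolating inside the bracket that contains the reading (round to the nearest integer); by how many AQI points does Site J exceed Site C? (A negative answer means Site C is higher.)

Site E: row 0.00–199.22 (AQI 0–50). (50−0)·(170.96−0.00)/(199.22−0.00) + 0 = 50·170.96/199.22 + 0 ≈ 42.91 → 43.
Site C: row 623.14–876.86 (AQI 151–200). (200−151)·(825.64−623.14)/(876.86−623.14) + 151 = 49·202.50/253.72 + 151 ≈ 190.11 → 190.
Site M: row 623.14–876.86 (AQI 151–200). (200−151)·(715.45−623.14)/(876.86−623.14) + 151 = 49·92.31/253.72 + 151 ≈ 168.83 → 169.
Site J: row 342.06–623.13 (AQI 101–150). (150−101)·(463.93−342.06)/(623.13−342.06) + 101 = 49·121.87/281.07 + 101 ≈ 122.25 → 122.
Site F 924.63: bracket 876.87–1179.11 → index 201–300; slope 99/302.24, offset 47.76.
AQI = 201 + 99/302.24·47.76 ≈ 216.64 ⇒ 217.
AQIs: Site E=43, Site C=190, Site M=169, Site J=122, Site F=217. Site J (122) − Site C (190) = -68.

-68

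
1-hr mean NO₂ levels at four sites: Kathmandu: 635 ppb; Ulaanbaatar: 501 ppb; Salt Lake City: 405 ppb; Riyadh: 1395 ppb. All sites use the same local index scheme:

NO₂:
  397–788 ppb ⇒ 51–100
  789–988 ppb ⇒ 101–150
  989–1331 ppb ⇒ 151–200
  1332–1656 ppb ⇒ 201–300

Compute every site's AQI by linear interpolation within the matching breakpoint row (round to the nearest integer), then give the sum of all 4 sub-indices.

Kathmandu 635: bracket 397–788 → index 51–100; slope 49/391, offset 238.
AQI = 51 + 49/391·238 ≈ 80.83 ⇒ 81.
Ulaanbaatar: row 397–788 (AQI 51–100). (100−51)·(501−397)/(788−397) + 51 = 49·104/391 + 51 ≈ 64.03 → 64.
Salt Lake City 405: bracket 397–788 → index 51–100; slope 49/391, offset 8.
AQI = 51 + 49/391·8 ≈ 52.00 ⇒ 52.
Riyadh 1395: bracket 1332–1656 → index 201–300; slope 99/324, offset 63.
AQI = 201 + 99/324·63 ≈ 220.25 ⇒ 220.
AQIs: Kathmandu=81, Ulaanbaatar=64, Salt Lake City=52, Riyadh=220. Sum = 81 + 64 + 52 + 220 = 417.

417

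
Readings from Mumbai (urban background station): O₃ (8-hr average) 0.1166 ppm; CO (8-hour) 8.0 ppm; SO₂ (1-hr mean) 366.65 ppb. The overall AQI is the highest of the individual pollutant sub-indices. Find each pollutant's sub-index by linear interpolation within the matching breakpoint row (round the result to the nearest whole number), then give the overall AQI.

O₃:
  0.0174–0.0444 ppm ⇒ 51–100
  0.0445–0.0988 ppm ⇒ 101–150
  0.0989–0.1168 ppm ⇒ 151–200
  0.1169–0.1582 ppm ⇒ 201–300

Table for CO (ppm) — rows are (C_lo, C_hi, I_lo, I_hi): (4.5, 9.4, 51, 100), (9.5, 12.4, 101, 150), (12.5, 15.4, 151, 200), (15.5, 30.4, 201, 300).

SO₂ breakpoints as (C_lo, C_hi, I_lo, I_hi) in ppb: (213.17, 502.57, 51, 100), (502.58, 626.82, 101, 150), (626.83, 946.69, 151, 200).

199

O₃: 0.1166 ∈ [0.0989, 0.1168] ↔ index [151, 200].
151 + (0.1166−0.0989)·(200−151)/(0.1168−0.0989) = 151 + 0.0177·49/0.0179 ≈ 199.45, so AQI = 199.
CO 8.0: bracket 4.5–9.4 → index 51–100; slope 49/4.9, offset 3.5.
AQI = 51 + 49/4.9·3.5 ≈ 86.00 ⇒ 86.
SO₂ 366.65: bracket 213.17–502.57 → index 51–100; slope 49/289.40, offset 153.48.
AQI = 51 + 49/289.40·153.48 ≈ 76.99 ⇒ 77.
Sub-indices: O₃→199, CO→86, SO₂→77. Overall AQI = max = 199; dominant pollutant is O₃.
AQI 199: Unhealthy.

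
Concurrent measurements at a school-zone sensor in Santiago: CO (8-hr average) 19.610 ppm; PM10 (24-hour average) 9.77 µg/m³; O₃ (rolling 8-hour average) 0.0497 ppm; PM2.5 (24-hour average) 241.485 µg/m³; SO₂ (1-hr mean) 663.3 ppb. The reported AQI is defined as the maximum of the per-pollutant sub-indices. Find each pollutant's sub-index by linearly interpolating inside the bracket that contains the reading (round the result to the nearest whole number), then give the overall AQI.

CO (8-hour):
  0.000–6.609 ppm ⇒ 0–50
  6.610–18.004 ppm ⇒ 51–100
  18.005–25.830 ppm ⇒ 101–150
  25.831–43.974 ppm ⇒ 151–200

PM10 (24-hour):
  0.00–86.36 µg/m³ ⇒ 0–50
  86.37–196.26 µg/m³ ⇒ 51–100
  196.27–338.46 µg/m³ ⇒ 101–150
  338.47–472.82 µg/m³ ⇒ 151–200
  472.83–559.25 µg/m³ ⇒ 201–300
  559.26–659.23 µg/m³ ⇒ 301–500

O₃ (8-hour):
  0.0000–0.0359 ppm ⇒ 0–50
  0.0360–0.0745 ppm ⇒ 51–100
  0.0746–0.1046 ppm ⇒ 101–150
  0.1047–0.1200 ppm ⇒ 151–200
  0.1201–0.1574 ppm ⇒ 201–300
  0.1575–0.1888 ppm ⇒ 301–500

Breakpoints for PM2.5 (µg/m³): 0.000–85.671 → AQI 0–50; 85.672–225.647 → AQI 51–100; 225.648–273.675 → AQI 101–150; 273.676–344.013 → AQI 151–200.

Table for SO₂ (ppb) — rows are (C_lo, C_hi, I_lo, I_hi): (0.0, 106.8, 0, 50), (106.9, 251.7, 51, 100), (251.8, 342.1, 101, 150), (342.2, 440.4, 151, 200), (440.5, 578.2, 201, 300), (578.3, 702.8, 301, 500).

CO: row 18.005–25.830 (AQI 101–150). (150−101)·(19.610−18.005)/(25.830−18.005) + 101 = 49·1.605/7.825 + 101 ≈ 111.05 → 111.
PM10 9.77: bracket 0.00–86.36 → index 0–50; slope 50/86.36, offset 9.77.
AQI = 0 + 50/86.36·9.77 ≈ 5.66 ⇒ 6.
O₃: row 0.0360–0.0745 (AQI 51–100). (100−51)·(0.0497−0.0360)/(0.0745−0.0360) + 51 = 49·0.0137/0.0385 + 51 ≈ 68.44 → 68.
PM2.5: 241.485 ∈ [225.648, 273.675] ↔ index [101, 150].
101 + (241.485−225.648)·(150−101)/(273.675−225.648) = 101 + 15.837·49/48.027 ≈ 117.16, so AQI = 117.
SO₂: row 578.3–702.8 (AQI 301–500). (500−301)·(663.3−578.3)/(702.8−578.3) + 301 = 199·85.0/124.5 + 301 ≈ 436.86 → 437.
Sub-indices: CO→111, PM10→6, O₃→68, PM2.5→117, SO₂→437. Overall AQI = max = 437; dominant pollutant is SO₂.

437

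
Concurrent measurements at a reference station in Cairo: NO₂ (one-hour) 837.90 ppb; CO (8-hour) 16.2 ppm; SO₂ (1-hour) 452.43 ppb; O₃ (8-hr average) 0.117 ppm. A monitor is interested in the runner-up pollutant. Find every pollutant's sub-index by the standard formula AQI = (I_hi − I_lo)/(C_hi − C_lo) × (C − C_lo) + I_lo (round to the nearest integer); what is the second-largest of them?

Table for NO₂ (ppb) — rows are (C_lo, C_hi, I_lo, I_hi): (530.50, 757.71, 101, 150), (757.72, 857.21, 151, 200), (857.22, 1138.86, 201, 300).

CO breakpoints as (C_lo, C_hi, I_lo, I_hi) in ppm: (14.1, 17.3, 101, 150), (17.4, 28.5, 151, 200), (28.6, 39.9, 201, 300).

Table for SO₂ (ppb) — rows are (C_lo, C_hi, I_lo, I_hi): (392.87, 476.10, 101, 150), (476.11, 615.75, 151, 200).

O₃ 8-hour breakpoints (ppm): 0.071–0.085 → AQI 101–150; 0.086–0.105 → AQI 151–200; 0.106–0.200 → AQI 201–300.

NO₂: row 757.72–857.21 (AQI 151–200). (200−151)·(837.90−757.72)/(857.21−757.72) + 151 = 49·80.18/99.49 + 151 ≈ 190.49 → 190.
CO: 16.2 ∈ [14.1, 17.3] ↔ index [101, 150].
101 + (16.2−14.1)·(150−101)/(17.3−14.1) = 101 + 2.1·49/3.2 ≈ 133.16, so AQI = 133.
SO₂ 452.43: bracket 392.87–476.10 → index 101–150; slope 49/83.23, offset 59.56.
AQI = 101 + 49/83.23·59.56 ≈ 136.06 ⇒ 136.
O₃ 0.117: bracket 0.106–0.200 → index 201–300; slope 99/0.094, offset 0.011.
AQI = 201 + 99/0.094·0.011 ≈ 212.59 ⇒ 213.
Sub-indices: NO₂→190, CO→133, SO₂→136, O₃→213. Ranked high→low: 213, 190, 136, 133. Second-highest sub-index = 190.

190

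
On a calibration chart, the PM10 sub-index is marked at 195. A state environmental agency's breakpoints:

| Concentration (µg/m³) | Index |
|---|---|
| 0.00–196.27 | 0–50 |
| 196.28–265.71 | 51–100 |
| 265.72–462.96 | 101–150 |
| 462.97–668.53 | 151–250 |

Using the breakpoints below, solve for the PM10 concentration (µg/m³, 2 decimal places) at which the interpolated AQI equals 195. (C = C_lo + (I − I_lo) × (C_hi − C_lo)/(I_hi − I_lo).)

554.33

AQI 195 lies in the 151–250 band, which corresponds to 462.97–668.53 µg/m³.
C = 462.97 + (195−151)×(668.53−462.97)/(250−151) = 462.97 + 44×205.56/99 ≈ 554.3300 µg/m³ → 554.33 µg/m³ to 2 dp.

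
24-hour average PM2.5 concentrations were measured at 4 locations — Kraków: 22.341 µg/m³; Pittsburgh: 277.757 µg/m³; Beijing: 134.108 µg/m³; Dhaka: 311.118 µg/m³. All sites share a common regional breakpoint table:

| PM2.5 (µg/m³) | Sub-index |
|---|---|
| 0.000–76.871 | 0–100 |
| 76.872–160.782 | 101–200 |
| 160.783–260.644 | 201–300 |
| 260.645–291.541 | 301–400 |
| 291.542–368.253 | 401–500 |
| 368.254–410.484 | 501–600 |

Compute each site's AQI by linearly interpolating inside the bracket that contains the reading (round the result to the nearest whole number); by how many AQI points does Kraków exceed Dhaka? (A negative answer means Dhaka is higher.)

Kraków: row 0.000–76.871 (AQI 0–100). (100−0)·(22.341−0.000)/(76.871−0.000) + 0 = 100·22.341/76.871 + 0 ≈ 29.06 → 29.
Pittsburgh 277.757: bracket 260.645–291.541 → index 301–400; slope 99/30.896, offset 17.112.
AQI = 301 + 99/30.896·17.112 ≈ 355.83 ⇒ 356.
Beijing: 134.108 ∈ [76.872, 160.782] ↔ index [101, 200].
101 + (134.108−76.872)·(200−101)/(160.782−76.872) = 101 + 57.236·99/83.910 ≈ 168.53, so AQI = 169.
Dhaka: 311.118 ∈ [291.542, 368.253] ↔ index [401, 500].
401 + (311.118−291.542)·(500−401)/(368.253−291.542) = 401 + 19.576·99/76.711 ≈ 426.26, so AQI = 426.
AQIs: Kraków=29, Pittsburgh=356, Beijing=169, Dhaka=426. Kraków (29) − Dhaka (426) = -397.

-397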